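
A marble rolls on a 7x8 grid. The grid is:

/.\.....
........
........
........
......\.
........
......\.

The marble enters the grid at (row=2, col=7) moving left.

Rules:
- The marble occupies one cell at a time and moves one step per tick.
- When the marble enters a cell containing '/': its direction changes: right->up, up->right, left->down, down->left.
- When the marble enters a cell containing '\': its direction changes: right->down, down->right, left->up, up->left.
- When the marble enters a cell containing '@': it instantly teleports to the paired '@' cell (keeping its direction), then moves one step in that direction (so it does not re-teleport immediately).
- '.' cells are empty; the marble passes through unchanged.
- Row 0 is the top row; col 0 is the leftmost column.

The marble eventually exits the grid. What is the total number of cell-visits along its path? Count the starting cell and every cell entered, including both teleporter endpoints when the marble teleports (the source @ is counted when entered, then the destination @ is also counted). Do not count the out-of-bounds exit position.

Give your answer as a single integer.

Step 1: enter (2,7), '.' pass, move left to (2,6)
Step 2: enter (2,6), '.' pass, move left to (2,5)
Step 3: enter (2,5), '.' pass, move left to (2,4)
Step 4: enter (2,4), '.' pass, move left to (2,3)
Step 5: enter (2,3), '.' pass, move left to (2,2)
Step 6: enter (2,2), '.' pass, move left to (2,1)
Step 7: enter (2,1), '.' pass, move left to (2,0)
Step 8: enter (2,0), '.' pass, move left to (2,-1)
Step 9: at (2,-1) — EXIT via left edge, pos 2
Path length (cell visits): 8

Answer: 8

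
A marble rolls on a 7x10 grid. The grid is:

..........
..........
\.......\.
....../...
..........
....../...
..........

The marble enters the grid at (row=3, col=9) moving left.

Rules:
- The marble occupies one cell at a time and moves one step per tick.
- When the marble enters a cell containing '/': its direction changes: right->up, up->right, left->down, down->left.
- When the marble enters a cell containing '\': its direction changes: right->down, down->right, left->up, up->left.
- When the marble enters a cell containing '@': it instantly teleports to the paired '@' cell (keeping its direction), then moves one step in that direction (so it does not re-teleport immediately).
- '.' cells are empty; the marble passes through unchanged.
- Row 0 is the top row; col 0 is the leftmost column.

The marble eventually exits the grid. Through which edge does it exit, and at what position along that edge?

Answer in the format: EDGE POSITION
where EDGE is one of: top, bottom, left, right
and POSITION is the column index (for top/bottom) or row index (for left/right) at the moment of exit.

Answer: left 5

Derivation:
Step 1: enter (3,9), '.' pass, move left to (3,8)
Step 2: enter (3,8), '.' pass, move left to (3,7)
Step 3: enter (3,7), '.' pass, move left to (3,6)
Step 4: enter (3,6), '/' deflects left->down, move down to (4,6)
Step 5: enter (4,6), '.' pass, move down to (5,6)
Step 6: enter (5,6), '/' deflects down->left, move left to (5,5)
Step 7: enter (5,5), '.' pass, move left to (5,4)
Step 8: enter (5,4), '.' pass, move left to (5,3)
Step 9: enter (5,3), '.' pass, move left to (5,2)
Step 10: enter (5,2), '.' pass, move left to (5,1)
Step 11: enter (5,1), '.' pass, move left to (5,0)
Step 12: enter (5,0), '.' pass, move left to (5,-1)
Step 13: at (5,-1) — EXIT via left edge, pos 5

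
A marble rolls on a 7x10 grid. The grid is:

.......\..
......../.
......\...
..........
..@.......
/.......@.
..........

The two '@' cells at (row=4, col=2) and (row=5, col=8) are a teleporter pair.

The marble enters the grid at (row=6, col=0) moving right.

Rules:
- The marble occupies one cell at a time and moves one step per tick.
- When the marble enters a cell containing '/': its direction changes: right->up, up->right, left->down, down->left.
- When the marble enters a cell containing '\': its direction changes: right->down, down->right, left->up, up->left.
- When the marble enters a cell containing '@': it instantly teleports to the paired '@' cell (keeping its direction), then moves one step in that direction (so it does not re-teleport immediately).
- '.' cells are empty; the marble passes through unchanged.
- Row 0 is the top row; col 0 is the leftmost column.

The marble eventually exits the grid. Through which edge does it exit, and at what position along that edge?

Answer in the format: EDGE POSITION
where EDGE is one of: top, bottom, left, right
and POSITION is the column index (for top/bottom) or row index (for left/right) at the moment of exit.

Answer: right 6

Derivation:
Step 1: enter (6,0), '.' pass, move right to (6,1)
Step 2: enter (6,1), '.' pass, move right to (6,2)
Step 3: enter (6,2), '.' pass, move right to (6,3)
Step 4: enter (6,3), '.' pass, move right to (6,4)
Step 5: enter (6,4), '.' pass, move right to (6,5)
Step 6: enter (6,5), '.' pass, move right to (6,6)
Step 7: enter (6,6), '.' pass, move right to (6,7)
Step 8: enter (6,7), '.' pass, move right to (6,8)
Step 9: enter (6,8), '.' pass, move right to (6,9)
Step 10: enter (6,9), '.' pass, move right to (6,10)
Step 11: at (6,10) — EXIT via right edge, pos 6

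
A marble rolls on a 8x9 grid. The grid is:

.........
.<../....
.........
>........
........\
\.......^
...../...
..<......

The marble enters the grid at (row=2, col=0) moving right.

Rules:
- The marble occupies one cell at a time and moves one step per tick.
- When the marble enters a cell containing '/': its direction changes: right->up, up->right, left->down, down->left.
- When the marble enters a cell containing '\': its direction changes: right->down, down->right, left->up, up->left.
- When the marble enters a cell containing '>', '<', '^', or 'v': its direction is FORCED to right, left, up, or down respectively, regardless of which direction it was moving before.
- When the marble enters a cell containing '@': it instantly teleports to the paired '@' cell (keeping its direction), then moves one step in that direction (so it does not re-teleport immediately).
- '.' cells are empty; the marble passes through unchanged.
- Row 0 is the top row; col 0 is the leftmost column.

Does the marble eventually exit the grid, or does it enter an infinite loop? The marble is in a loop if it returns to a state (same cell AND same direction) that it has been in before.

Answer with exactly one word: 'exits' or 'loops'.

Answer: exits

Derivation:
Step 1: enter (2,0), '.' pass, move right to (2,1)
Step 2: enter (2,1), '.' pass, move right to (2,2)
Step 3: enter (2,2), '.' pass, move right to (2,3)
Step 4: enter (2,3), '.' pass, move right to (2,4)
Step 5: enter (2,4), '.' pass, move right to (2,5)
Step 6: enter (2,5), '.' pass, move right to (2,6)
Step 7: enter (2,6), '.' pass, move right to (2,7)
Step 8: enter (2,7), '.' pass, move right to (2,8)
Step 9: enter (2,8), '.' pass, move right to (2,9)
Step 10: at (2,9) — EXIT via right edge, pos 2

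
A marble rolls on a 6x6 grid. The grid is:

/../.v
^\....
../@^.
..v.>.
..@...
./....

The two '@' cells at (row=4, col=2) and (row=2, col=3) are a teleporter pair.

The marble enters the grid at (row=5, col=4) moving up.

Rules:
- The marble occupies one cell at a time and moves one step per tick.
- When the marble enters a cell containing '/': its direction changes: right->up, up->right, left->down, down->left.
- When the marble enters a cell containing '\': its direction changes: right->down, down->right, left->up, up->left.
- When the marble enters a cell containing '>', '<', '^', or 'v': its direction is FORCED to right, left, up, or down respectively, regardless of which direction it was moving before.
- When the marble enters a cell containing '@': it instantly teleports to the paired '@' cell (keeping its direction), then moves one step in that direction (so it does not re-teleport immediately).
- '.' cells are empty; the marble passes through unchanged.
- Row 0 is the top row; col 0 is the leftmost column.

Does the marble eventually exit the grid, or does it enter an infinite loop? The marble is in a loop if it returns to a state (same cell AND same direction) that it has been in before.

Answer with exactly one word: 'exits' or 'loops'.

Answer: exits

Derivation:
Step 1: enter (5,4), '.' pass, move up to (4,4)
Step 2: enter (4,4), '.' pass, move up to (3,4)
Step 3: enter (3,4), '>' forces up->right, move right to (3,5)
Step 4: enter (3,5), '.' pass, move right to (3,6)
Step 5: at (3,6) — EXIT via right edge, pos 3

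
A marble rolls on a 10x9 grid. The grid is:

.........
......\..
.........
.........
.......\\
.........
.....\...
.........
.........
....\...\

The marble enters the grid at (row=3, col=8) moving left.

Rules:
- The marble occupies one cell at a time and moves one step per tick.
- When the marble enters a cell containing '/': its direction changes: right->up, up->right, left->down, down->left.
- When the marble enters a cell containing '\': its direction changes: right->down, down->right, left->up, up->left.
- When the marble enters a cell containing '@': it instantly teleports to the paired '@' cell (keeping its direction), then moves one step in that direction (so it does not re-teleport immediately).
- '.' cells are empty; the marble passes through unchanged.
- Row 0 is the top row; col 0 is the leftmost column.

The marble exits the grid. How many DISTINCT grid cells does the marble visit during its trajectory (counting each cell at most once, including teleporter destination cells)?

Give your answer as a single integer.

Answer: 9

Derivation:
Step 1: enter (3,8), '.' pass, move left to (3,7)
Step 2: enter (3,7), '.' pass, move left to (3,6)
Step 3: enter (3,6), '.' pass, move left to (3,5)
Step 4: enter (3,5), '.' pass, move left to (3,4)
Step 5: enter (3,4), '.' pass, move left to (3,3)
Step 6: enter (3,3), '.' pass, move left to (3,2)
Step 7: enter (3,2), '.' pass, move left to (3,1)
Step 8: enter (3,1), '.' pass, move left to (3,0)
Step 9: enter (3,0), '.' pass, move left to (3,-1)
Step 10: at (3,-1) — EXIT via left edge, pos 3
Distinct cells visited: 9 (path length 9)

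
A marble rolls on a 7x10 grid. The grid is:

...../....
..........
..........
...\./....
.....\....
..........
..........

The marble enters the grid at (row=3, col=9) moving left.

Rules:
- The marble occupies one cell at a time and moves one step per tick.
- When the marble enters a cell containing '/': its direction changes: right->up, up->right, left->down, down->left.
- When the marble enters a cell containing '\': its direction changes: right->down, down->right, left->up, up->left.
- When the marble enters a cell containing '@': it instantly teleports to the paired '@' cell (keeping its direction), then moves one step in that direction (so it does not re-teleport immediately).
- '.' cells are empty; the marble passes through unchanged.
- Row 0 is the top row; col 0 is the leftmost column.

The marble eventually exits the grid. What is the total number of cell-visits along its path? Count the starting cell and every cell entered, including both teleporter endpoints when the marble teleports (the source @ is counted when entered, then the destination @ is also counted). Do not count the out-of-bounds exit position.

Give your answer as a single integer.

Step 1: enter (3,9), '.' pass, move left to (3,8)
Step 2: enter (3,8), '.' pass, move left to (3,7)
Step 3: enter (3,7), '.' pass, move left to (3,6)
Step 4: enter (3,6), '.' pass, move left to (3,5)
Step 5: enter (3,5), '/' deflects left->down, move down to (4,5)
Step 6: enter (4,5), '\' deflects down->right, move right to (4,6)
Step 7: enter (4,6), '.' pass, move right to (4,7)
Step 8: enter (4,7), '.' pass, move right to (4,8)
Step 9: enter (4,8), '.' pass, move right to (4,9)
Step 10: enter (4,9), '.' pass, move right to (4,10)
Step 11: at (4,10) — EXIT via right edge, pos 4
Path length (cell visits): 10

Answer: 10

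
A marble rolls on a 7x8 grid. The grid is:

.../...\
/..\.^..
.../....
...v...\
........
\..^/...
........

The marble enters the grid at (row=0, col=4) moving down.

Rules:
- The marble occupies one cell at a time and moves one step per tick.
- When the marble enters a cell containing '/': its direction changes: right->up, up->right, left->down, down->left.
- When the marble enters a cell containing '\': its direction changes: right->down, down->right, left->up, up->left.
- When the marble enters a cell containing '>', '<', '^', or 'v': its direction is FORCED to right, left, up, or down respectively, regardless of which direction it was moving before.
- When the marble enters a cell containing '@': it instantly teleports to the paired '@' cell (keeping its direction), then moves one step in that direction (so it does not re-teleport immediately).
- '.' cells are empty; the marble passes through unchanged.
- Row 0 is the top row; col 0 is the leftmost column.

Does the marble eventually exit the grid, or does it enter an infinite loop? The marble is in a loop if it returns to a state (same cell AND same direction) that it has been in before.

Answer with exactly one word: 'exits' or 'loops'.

Answer: loops

Derivation:
Step 1: enter (0,4), '.' pass, move down to (1,4)
Step 2: enter (1,4), '.' pass, move down to (2,4)
Step 3: enter (2,4), '.' pass, move down to (3,4)
Step 4: enter (3,4), '.' pass, move down to (4,4)
Step 5: enter (4,4), '.' pass, move down to (5,4)
Step 6: enter (5,4), '/' deflects down->left, move left to (5,3)
Step 7: enter (5,3), '^' forces left->up, move up to (4,3)
Step 8: enter (4,3), '.' pass, move up to (3,3)
Step 9: enter (3,3), 'v' forces up->down, move down to (4,3)
Step 10: enter (4,3), '.' pass, move down to (5,3)
Step 11: enter (5,3), '^' forces down->up, move up to (4,3)
Step 12: at (4,3) dir=up — LOOP DETECTED (seen before)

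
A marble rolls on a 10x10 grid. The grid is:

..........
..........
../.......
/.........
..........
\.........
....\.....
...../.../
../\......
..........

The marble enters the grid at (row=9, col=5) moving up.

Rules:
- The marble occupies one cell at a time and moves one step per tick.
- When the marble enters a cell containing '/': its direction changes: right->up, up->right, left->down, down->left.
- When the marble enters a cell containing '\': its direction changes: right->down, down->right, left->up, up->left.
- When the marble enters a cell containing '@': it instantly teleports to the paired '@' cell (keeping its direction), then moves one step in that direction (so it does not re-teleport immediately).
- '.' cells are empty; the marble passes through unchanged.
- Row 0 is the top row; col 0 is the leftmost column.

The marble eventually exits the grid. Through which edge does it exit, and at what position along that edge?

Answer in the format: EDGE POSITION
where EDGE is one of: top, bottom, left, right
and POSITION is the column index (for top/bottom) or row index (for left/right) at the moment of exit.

Step 1: enter (9,5), '.' pass, move up to (8,5)
Step 2: enter (8,5), '.' pass, move up to (7,5)
Step 3: enter (7,5), '/' deflects up->right, move right to (7,6)
Step 4: enter (7,6), '.' pass, move right to (7,7)
Step 5: enter (7,7), '.' pass, move right to (7,8)
Step 6: enter (7,8), '.' pass, move right to (7,9)
Step 7: enter (7,9), '/' deflects right->up, move up to (6,9)
Step 8: enter (6,9), '.' pass, move up to (5,9)
Step 9: enter (5,9), '.' pass, move up to (4,9)
Step 10: enter (4,9), '.' pass, move up to (3,9)
Step 11: enter (3,9), '.' pass, move up to (2,9)
Step 12: enter (2,9), '.' pass, move up to (1,9)
Step 13: enter (1,9), '.' pass, move up to (0,9)
Step 14: enter (0,9), '.' pass, move up to (-1,9)
Step 15: at (-1,9) — EXIT via top edge, pos 9

Answer: top 9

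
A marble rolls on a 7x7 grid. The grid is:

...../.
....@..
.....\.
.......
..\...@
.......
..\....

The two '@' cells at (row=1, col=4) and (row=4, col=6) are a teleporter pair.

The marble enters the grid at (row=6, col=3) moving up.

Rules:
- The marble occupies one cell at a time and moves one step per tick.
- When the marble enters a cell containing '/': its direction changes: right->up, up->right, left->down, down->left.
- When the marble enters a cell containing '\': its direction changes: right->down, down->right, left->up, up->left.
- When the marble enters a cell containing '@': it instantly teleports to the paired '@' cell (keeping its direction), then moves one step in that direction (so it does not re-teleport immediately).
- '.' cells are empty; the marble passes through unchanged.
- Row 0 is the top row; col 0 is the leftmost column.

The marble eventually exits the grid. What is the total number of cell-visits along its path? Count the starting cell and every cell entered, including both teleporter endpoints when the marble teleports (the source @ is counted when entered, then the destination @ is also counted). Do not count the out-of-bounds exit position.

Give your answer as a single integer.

Answer: 7

Derivation:
Step 1: enter (6,3), '.' pass, move up to (5,3)
Step 2: enter (5,3), '.' pass, move up to (4,3)
Step 3: enter (4,3), '.' pass, move up to (3,3)
Step 4: enter (3,3), '.' pass, move up to (2,3)
Step 5: enter (2,3), '.' pass, move up to (1,3)
Step 6: enter (1,3), '.' pass, move up to (0,3)
Step 7: enter (0,3), '.' pass, move up to (-1,3)
Step 8: at (-1,3) — EXIT via top edge, pos 3
Path length (cell visits): 7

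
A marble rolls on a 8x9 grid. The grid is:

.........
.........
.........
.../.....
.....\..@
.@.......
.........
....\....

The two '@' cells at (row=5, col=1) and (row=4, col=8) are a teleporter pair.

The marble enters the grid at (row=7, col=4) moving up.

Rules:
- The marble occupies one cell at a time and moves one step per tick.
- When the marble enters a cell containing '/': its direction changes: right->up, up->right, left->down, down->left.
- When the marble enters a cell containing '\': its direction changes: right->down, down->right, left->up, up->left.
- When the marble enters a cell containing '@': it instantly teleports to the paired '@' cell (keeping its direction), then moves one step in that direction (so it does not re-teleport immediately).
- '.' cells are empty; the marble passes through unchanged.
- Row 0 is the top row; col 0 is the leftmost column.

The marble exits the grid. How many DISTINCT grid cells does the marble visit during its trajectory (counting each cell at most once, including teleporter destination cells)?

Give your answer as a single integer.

Answer: 5

Derivation:
Step 1: enter (7,4), '\' deflects up->left, move left to (7,3)
Step 2: enter (7,3), '.' pass, move left to (7,2)
Step 3: enter (7,2), '.' pass, move left to (7,1)
Step 4: enter (7,1), '.' pass, move left to (7,0)
Step 5: enter (7,0), '.' pass, move left to (7,-1)
Step 6: at (7,-1) — EXIT via left edge, pos 7
Distinct cells visited: 5 (path length 5)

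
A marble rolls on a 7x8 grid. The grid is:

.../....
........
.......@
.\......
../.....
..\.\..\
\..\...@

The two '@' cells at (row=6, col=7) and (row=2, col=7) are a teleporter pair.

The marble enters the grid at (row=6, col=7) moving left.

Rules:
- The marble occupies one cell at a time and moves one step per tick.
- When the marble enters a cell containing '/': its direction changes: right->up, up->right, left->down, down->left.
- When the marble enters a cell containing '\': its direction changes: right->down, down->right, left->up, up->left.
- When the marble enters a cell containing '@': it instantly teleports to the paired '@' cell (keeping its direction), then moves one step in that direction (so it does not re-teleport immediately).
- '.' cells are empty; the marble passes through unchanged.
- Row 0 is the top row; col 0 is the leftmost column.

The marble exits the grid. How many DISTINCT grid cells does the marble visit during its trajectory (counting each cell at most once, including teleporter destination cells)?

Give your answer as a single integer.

Step 1: enter (6,7), '@' teleport (6,7)->(2,7), also enter (2,7), move left to (2,6)
Step 2: enter (2,6), '.' pass, move left to (2,5)
Step 3: enter (2,5), '.' pass, move left to (2,4)
Step 4: enter (2,4), '.' pass, move left to (2,3)
Step 5: enter (2,3), '.' pass, move left to (2,2)
Step 6: enter (2,2), '.' pass, move left to (2,1)
Step 7: enter (2,1), '.' pass, move left to (2,0)
Step 8: enter (2,0), '.' pass, move left to (2,-1)
Step 9: at (2,-1) — EXIT via left edge, pos 2
Distinct cells visited: 9 (path length 9)

Answer: 9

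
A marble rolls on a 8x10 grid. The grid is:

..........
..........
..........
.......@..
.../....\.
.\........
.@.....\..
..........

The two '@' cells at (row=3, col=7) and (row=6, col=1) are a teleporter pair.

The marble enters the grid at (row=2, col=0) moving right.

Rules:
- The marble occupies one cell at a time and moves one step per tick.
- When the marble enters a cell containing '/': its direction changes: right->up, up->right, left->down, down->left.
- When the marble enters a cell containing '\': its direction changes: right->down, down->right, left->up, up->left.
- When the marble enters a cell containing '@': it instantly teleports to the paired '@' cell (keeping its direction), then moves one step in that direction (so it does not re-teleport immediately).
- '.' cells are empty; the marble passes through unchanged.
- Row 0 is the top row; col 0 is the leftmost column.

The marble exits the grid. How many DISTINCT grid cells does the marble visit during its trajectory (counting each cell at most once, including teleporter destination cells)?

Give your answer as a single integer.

Answer: 10

Derivation:
Step 1: enter (2,0), '.' pass, move right to (2,1)
Step 2: enter (2,1), '.' pass, move right to (2,2)
Step 3: enter (2,2), '.' pass, move right to (2,3)
Step 4: enter (2,3), '.' pass, move right to (2,4)
Step 5: enter (2,4), '.' pass, move right to (2,5)
Step 6: enter (2,5), '.' pass, move right to (2,6)
Step 7: enter (2,6), '.' pass, move right to (2,7)
Step 8: enter (2,7), '.' pass, move right to (2,8)
Step 9: enter (2,8), '.' pass, move right to (2,9)
Step 10: enter (2,9), '.' pass, move right to (2,10)
Step 11: at (2,10) — EXIT via right edge, pos 2
Distinct cells visited: 10 (path length 10)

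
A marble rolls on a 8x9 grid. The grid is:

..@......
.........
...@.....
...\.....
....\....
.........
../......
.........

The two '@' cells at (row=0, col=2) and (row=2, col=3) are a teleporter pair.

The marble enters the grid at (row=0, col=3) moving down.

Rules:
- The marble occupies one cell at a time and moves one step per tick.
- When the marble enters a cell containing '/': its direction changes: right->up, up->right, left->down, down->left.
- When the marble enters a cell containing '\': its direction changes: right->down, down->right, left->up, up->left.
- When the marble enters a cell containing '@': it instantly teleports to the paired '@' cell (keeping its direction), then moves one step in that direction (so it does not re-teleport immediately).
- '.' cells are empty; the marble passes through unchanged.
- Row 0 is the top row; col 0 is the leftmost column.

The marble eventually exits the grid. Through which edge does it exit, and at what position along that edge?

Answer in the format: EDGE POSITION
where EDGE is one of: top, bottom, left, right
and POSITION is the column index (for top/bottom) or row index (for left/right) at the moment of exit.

Answer: left 6

Derivation:
Step 1: enter (0,3), '.' pass, move down to (1,3)
Step 2: enter (1,3), '.' pass, move down to (2,3)
Step 3: enter (2,3), '@' teleport (2,3)->(0,2), also enter (0,2), move down to (1,2)
Step 4: enter (1,2), '.' pass, move down to (2,2)
Step 5: enter (2,2), '.' pass, move down to (3,2)
Step 6: enter (3,2), '.' pass, move down to (4,2)
Step 7: enter (4,2), '.' pass, move down to (5,2)
Step 8: enter (5,2), '.' pass, move down to (6,2)
Step 9: enter (6,2), '/' deflects down->left, move left to (6,1)
Step 10: enter (6,1), '.' pass, move left to (6,0)
Step 11: enter (6,0), '.' pass, move left to (6,-1)
Step 12: at (6,-1) — EXIT via left edge, pos 6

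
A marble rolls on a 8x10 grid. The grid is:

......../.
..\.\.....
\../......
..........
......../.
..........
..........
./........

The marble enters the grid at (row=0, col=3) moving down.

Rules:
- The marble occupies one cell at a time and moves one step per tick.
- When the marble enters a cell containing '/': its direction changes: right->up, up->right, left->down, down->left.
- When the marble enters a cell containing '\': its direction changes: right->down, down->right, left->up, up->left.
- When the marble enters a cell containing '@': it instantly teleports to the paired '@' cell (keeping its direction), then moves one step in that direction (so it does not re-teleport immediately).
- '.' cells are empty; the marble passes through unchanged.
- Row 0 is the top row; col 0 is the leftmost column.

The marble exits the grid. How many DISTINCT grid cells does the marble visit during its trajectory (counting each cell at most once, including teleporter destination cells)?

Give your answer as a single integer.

Answer: 8

Derivation:
Step 1: enter (0,3), '.' pass, move down to (1,3)
Step 2: enter (1,3), '.' pass, move down to (2,3)
Step 3: enter (2,3), '/' deflects down->left, move left to (2,2)
Step 4: enter (2,2), '.' pass, move left to (2,1)
Step 5: enter (2,1), '.' pass, move left to (2,0)
Step 6: enter (2,0), '\' deflects left->up, move up to (1,0)
Step 7: enter (1,0), '.' pass, move up to (0,0)
Step 8: enter (0,0), '.' pass, move up to (-1,0)
Step 9: at (-1,0) — EXIT via top edge, pos 0
Distinct cells visited: 8 (path length 8)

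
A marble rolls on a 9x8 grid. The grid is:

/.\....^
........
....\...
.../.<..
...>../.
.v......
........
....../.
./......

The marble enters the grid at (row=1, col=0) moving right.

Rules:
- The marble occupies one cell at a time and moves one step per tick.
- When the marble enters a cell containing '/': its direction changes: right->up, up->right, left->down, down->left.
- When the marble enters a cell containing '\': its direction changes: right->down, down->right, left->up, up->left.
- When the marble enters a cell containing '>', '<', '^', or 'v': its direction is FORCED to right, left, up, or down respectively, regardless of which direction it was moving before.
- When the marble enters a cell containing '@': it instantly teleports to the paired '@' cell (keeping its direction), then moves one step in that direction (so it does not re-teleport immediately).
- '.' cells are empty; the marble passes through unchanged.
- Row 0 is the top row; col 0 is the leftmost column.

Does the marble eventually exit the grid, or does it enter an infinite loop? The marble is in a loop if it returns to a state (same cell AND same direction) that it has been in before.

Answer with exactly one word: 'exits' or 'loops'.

Answer: exits

Derivation:
Step 1: enter (1,0), '.' pass, move right to (1,1)
Step 2: enter (1,1), '.' pass, move right to (1,2)
Step 3: enter (1,2), '.' pass, move right to (1,3)
Step 4: enter (1,3), '.' pass, move right to (1,4)
Step 5: enter (1,4), '.' pass, move right to (1,5)
Step 6: enter (1,5), '.' pass, move right to (1,6)
Step 7: enter (1,6), '.' pass, move right to (1,7)
Step 8: enter (1,7), '.' pass, move right to (1,8)
Step 9: at (1,8) — EXIT via right edge, pos 1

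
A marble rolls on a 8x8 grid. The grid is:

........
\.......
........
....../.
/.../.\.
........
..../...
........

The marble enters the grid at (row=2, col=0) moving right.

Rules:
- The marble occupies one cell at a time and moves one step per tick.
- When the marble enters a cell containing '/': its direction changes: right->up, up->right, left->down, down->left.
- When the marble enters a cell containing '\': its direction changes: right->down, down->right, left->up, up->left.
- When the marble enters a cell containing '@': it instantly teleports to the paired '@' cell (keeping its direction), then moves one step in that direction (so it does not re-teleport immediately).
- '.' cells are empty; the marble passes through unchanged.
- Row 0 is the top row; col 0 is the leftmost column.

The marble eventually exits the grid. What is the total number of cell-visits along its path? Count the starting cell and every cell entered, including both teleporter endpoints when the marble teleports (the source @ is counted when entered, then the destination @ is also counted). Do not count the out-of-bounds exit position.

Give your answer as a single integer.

Answer: 8

Derivation:
Step 1: enter (2,0), '.' pass, move right to (2,1)
Step 2: enter (2,1), '.' pass, move right to (2,2)
Step 3: enter (2,2), '.' pass, move right to (2,3)
Step 4: enter (2,3), '.' pass, move right to (2,4)
Step 5: enter (2,4), '.' pass, move right to (2,5)
Step 6: enter (2,5), '.' pass, move right to (2,6)
Step 7: enter (2,6), '.' pass, move right to (2,7)
Step 8: enter (2,7), '.' pass, move right to (2,8)
Step 9: at (2,8) — EXIT via right edge, pos 2
Path length (cell visits): 8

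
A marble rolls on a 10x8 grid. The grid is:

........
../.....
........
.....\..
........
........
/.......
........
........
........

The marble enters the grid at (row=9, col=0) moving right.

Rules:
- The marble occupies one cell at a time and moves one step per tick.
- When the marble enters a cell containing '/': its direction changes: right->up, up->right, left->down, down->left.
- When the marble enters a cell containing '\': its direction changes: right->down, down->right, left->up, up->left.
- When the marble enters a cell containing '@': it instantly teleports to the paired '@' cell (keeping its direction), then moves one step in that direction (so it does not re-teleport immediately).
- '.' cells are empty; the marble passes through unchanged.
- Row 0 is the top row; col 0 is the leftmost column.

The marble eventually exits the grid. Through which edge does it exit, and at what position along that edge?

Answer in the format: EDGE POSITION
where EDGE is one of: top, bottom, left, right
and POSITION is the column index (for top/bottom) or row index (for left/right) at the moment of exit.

Step 1: enter (9,0), '.' pass, move right to (9,1)
Step 2: enter (9,1), '.' pass, move right to (9,2)
Step 3: enter (9,2), '.' pass, move right to (9,3)
Step 4: enter (9,3), '.' pass, move right to (9,4)
Step 5: enter (9,4), '.' pass, move right to (9,5)
Step 6: enter (9,5), '.' pass, move right to (9,6)
Step 7: enter (9,6), '.' pass, move right to (9,7)
Step 8: enter (9,7), '.' pass, move right to (9,8)
Step 9: at (9,8) — EXIT via right edge, pos 9

Answer: right 9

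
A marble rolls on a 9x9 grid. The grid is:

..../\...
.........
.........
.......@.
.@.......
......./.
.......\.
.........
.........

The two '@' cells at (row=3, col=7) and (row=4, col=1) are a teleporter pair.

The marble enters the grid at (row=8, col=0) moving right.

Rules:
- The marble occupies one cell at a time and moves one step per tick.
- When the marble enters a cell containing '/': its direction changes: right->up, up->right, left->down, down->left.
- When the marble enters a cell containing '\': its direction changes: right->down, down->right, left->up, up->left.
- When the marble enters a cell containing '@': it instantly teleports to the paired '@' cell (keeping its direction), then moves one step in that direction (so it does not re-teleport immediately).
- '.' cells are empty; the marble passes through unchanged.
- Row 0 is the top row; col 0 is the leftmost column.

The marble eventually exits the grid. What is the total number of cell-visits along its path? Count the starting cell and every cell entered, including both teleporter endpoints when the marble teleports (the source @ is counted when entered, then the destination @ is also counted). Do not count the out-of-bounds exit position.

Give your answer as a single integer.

Step 1: enter (8,0), '.' pass, move right to (8,1)
Step 2: enter (8,1), '.' pass, move right to (8,2)
Step 3: enter (8,2), '.' pass, move right to (8,3)
Step 4: enter (8,3), '.' pass, move right to (8,4)
Step 5: enter (8,4), '.' pass, move right to (8,5)
Step 6: enter (8,5), '.' pass, move right to (8,6)
Step 7: enter (8,6), '.' pass, move right to (8,7)
Step 8: enter (8,7), '.' pass, move right to (8,8)
Step 9: enter (8,8), '.' pass, move right to (8,9)
Step 10: at (8,9) — EXIT via right edge, pos 8
Path length (cell visits): 9

Answer: 9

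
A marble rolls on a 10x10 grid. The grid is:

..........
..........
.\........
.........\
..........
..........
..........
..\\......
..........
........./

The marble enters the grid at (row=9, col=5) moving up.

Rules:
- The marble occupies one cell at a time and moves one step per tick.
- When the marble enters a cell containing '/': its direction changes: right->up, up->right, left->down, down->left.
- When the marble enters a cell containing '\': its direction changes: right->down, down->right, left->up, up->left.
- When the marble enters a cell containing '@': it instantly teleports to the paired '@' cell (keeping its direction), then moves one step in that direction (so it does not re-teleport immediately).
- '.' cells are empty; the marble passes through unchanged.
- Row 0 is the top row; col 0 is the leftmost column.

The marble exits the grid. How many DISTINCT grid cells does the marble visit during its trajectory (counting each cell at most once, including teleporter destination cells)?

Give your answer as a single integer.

Answer: 10

Derivation:
Step 1: enter (9,5), '.' pass, move up to (8,5)
Step 2: enter (8,5), '.' pass, move up to (7,5)
Step 3: enter (7,5), '.' pass, move up to (6,5)
Step 4: enter (6,5), '.' pass, move up to (5,5)
Step 5: enter (5,5), '.' pass, move up to (4,5)
Step 6: enter (4,5), '.' pass, move up to (3,5)
Step 7: enter (3,5), '.' pass, move up to (2,5)
Step 8: enter (2,5), '.' pass, move up to (1,5)
Step 9: enter (1,5), '.' pass, move up to (0,5)
Step 10: enter (0,5), '.' pass, move up to (-1,5)
Step 11: at (-1,5) — EXIT via top edge, pos 5
Distinct cells visited: 10 (path length 10)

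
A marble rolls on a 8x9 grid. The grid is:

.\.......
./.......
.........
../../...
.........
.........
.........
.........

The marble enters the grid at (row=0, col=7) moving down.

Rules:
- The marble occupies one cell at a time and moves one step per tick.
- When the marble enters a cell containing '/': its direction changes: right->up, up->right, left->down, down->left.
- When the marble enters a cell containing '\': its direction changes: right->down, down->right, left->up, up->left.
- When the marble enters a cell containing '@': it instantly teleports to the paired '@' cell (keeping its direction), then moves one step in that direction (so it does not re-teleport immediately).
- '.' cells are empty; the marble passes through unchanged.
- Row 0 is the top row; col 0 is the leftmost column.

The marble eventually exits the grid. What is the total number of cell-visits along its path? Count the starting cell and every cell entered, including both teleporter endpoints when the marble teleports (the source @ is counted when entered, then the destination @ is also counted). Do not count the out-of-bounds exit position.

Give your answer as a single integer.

Answer: 8

Derivation:
Step 1: enter (0,7), '.' pass, move down to (1,7)
Step 2: enter (1,7), '.' pass, move down to (2,7)
Step 3: enter (2,7), '.' pass, move down to (3,7)
Step 4: enter (3,7), '.' pass, move down to (4,7)
Step 5: enter (4,7), '.' pass, move down to (5,7)
Step 6: enter (5,7), '.' pass, move down to (6,7)
Step 7: enter (6,7), '.' pass, move down to (7,7)
Step 8: enter (7,7), '.' pass, move down to (8,7)
Step 9: at (8,7) — EXIT via bottom edge, pos 7
Path length (cell visits): 8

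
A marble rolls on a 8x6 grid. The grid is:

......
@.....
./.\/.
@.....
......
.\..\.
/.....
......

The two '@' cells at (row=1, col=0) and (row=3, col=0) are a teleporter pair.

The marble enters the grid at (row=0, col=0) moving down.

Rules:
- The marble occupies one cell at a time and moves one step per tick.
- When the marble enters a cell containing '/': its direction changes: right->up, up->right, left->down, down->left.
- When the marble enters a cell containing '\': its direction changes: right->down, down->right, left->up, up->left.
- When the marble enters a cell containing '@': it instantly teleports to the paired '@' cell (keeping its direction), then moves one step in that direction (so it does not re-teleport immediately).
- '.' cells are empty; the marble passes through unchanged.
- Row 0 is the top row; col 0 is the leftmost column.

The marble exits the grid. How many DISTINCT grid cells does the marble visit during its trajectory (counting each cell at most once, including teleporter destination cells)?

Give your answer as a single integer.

Step 1: enter (0,0), '.' pass, move down to (1,0)
Step 2: enter (1,0), '@' teleport (1,0)->(3,0), also enter (3,0), move down to (4,0)
Step 3: enter (4,0), '.' pass, move down to (5,0)
Step 4: enter (5,0), '.' pass, move down to (6,0)
Step 5: enter (6,0), '/' deflects down->left, move left to (6,-1)
Step 6: at (6,-1) — EXIT via left edge, pos 6
Distinct cells visited: 6 (path length 6)

Answer: 6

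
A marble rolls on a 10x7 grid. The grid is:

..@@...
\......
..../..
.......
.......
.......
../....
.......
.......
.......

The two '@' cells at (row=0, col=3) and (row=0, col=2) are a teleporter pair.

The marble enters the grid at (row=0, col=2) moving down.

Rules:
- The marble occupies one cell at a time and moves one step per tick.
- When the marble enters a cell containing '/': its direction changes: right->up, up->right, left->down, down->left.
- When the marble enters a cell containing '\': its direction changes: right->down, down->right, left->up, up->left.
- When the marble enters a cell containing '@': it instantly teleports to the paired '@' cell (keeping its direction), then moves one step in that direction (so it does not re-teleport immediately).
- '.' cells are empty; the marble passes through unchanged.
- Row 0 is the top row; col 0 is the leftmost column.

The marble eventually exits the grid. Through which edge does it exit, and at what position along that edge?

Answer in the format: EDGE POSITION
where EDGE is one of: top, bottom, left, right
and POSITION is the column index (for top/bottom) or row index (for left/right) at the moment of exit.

Step 1: enter (0,2), '@' teleport (0,2)->(0,3), also enter (0,3), move down to (1,3)
Step 2: enter (1,3), '.' pass, move down to (2,3)
Step 3: enter (2,3), '.' pass, move down to (3,3)
Step 4: enter (3,3), '.' pass, move down to (4,3)
Step 5: enter (4,3), '.' pass, move down to (5,3)
Step 6: enter (5,3), '.' pass, move down to (6,3)
Step 7: enter (6,3), '.' pass, move down to (7,3)
Step 8: enter (7,3), '.' pass, move down to (8,3)
Step 9: enter (8,3), '.' pass, move down to (9,3)
Step 10: enter (9,3), '.' pass, move down to (10,3)
Step 11: at (10,3) — EXIT via bottom edge, pos 3

Answer: bottom 3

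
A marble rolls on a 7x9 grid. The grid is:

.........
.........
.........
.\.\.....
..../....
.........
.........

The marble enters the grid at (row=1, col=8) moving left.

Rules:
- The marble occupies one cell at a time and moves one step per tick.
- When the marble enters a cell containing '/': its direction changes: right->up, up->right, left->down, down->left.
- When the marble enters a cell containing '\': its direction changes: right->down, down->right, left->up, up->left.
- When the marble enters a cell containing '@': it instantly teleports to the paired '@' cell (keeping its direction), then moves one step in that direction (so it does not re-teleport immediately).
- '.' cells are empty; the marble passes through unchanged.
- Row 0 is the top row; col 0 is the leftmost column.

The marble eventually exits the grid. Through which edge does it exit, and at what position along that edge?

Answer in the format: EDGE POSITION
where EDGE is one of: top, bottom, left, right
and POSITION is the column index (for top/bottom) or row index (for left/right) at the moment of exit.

Answer: left 1

Derivation:
Step 1: enter (1,8), '.' pass, move left to (1,7)
Step 2: enter (1,7), '.' pass, move left to (1,6)
Step 3: enter (1,6), '.' pass, move left to (1,5)
Step 4: enter (1,5), '.' pass, move left to (1,4)
Step 5: enter (1,4), '.' pass, move left to (1,3)
Step 6: enter (1,3), '.' pass, move left to (1,2)
Step 7: enter (1,2), '.' pass, move left to (1,1)
Step 8: enter (1,1), '.' pass, move left to (1,0)
Step 9: enter (1,0), '.' pass, move left to (1,-1)
Step 10: at (1,-1) — EXIT via left edge, pos 1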